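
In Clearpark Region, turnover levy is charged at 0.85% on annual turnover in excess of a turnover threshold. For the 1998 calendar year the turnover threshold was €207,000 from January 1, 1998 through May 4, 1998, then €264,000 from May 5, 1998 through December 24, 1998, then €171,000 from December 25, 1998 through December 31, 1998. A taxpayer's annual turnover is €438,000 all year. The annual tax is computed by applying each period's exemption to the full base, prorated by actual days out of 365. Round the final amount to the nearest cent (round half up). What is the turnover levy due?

€1,658.76

January 1 – May 4, 1998: 124 days, exemption €207,000 → (€438,000 − €207,000) × 0.85% × 124/365 = €667.0521
May 5 – December 24, 1998: 234 days, exemption €264,000 → (€438,000 − €264,000) × 0.85% × 234/365 = €948.1808
December 25 – December 31, 1998: 7 days, exemption €171,000 → (€438,000 − €171,000) × 0.85% × 7/365 = €43.5247
Total = €1,658.7575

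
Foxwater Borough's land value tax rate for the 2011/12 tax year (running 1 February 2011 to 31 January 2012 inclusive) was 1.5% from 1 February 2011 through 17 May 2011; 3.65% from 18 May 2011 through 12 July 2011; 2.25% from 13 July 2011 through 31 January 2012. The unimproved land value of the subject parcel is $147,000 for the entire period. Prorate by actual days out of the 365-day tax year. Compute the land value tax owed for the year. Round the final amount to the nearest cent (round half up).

$3,303.07

1 February – 17 May 2011: 106 days at 1.5% → $147,000 × 1.5% × 106/365 = $640.3562
18 May – 12 July 2011: 56 days at 3.65% → $147,000 × 3.65% × 56/365 = $823.2000
13 July 2011 – 31 January 2012: 203 days at 2.25% → $147,000 × 2.25% × 203/365 = $1,839.5137
Total = $3,303.0699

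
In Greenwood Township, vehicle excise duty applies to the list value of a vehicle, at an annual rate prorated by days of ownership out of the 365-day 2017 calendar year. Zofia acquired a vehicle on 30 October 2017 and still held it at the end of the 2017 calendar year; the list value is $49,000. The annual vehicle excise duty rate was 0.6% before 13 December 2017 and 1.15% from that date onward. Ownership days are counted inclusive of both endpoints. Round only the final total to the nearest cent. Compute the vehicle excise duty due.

30 October – 12 December 2017: 44 days at 0.6% → $49,000 × 0.6% × 44/365 = $35.4411
13 December – 31 December 2017: 19 days at 1.15% → $49,000 × 1.15% × 19/365 = $29.3329
Total = $64.7740

$64.77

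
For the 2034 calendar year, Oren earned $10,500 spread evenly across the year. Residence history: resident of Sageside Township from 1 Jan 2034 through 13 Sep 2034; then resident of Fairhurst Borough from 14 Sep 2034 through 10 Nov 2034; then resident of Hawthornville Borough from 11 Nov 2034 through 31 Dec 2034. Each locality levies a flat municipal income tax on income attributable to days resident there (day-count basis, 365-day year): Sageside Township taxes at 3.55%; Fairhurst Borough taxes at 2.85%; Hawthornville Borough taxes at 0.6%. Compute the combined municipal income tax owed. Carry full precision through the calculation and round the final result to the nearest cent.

Sageside Township, 1 Jan – 13 Sep 2034: 256 days → $10,500 × 3.55% × 256/365 = $261.4356
Fairhurst Borough, 14 Sep – 10 Nov 2034: 58 days → $10,500 × 2.85% × 58/365 = $47.5521
Hawthornville Borough, 11 Nov – 31 Dec 2034: 51 days → $10,500 × 0.6% × 51/365 = $8.8027
Total = $317.7904

$317.79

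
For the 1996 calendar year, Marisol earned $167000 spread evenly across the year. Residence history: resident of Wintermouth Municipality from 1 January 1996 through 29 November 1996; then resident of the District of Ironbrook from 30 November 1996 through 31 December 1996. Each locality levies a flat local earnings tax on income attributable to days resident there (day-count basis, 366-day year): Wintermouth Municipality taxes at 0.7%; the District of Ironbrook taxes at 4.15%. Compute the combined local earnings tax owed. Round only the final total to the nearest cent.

Wintermouth Municipality, 1 January – 29 November 1996: 334 days → $167000 × 0.7% × 334/366 = $1066.7923
The District of Ironbrook, 30 November – 31 December 1996: 32 days → $167000 × 4.15% × 32/366 = $605.9454
Total = $1672.7377

$1672.74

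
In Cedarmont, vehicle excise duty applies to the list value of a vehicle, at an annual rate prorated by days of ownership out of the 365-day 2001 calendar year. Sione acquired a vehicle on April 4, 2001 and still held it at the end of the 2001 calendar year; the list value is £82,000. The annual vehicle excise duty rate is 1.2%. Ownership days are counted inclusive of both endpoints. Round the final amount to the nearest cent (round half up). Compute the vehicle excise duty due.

£733.28

Days held (April 4 – December 31, 2001): 272 out of 365
Tax = £82,000 × 1.2% × 272/365 = £733.2822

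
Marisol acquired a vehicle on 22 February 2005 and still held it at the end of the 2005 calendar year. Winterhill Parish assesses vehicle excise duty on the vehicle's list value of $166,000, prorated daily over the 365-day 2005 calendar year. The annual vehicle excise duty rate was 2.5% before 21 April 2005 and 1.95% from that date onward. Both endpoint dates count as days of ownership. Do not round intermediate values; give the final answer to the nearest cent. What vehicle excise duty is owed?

$2,920.92

22 February – 20 April 2005: 58 days at 2.5% → $166,000 × 2.5% × 58/365 = $659.4521
21 April – 31 December 2005: 255 days at 1.95% → $166,000 × 1.95% × 255/365 = $2,261.4658
Total = $2,920.9178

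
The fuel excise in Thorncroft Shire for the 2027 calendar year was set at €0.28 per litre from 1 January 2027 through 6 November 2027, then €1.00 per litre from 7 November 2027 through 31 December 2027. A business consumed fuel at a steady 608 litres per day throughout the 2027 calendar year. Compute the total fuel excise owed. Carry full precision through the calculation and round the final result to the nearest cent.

€86214.40

1 January – 6 November 2027: 310 days × 608 litres/day = 188,480 litres at €0.28/litre → €52774.40
7 November – 31 December 2027: 55 days × 608 litres/day = 33,440 litres at €1.00/litre → €33440.00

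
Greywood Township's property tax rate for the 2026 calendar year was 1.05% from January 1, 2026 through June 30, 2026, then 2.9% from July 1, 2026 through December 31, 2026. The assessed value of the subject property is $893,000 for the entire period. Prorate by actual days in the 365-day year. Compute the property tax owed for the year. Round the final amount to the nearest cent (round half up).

$17,704.64

January 1 – June 30, 2026: 181 days at 1.05% → $893,000 × 1.05% × 181/365 = $4,649.7164
July 1 – December 31, 2026: 184 days at 2.9% → $893,000 × 2.9% × 184/365 = $13,054.9260
Total = $17,704.6425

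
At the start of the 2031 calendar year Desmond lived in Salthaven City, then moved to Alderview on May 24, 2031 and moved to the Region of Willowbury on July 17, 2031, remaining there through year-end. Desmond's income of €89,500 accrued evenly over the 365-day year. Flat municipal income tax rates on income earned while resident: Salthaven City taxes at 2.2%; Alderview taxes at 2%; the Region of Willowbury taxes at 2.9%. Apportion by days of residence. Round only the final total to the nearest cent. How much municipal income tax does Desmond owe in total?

Salthaven City, January 1 – May 23, 2031: 143 days → €89,500 × 2.2% × 143/365 = €771.4164
Alderview, May 24 – July 16, 2031: 54 days → €89,500 × 2% × 54/365 = €264.8219
The Region of Willowbury, July 17 – December 31, 2031: 168 days → €89,500 × 2.9% × 168/365 = €1,194.6411
Total = €2,230.8795

€2,230.88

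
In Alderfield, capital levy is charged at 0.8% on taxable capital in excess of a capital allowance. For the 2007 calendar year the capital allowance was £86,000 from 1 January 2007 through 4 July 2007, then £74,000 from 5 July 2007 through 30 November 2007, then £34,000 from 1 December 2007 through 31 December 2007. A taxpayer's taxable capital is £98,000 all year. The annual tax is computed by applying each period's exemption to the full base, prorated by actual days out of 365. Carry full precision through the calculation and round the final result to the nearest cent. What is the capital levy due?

£170.52

1 January – 4 July 2007: 185 days, exemption £86,000 → (£98,000 − £86,000) × 0.8% × 185/365 = £48.6575
5 July – 30 November 2007: 149 days, exemption £74,000 → (£98,000 − £74,000) × 0.8% × 149/365 = £78.3781
1 December – 31 December 2007: 31 days, exemption £34,000 → (£98,000 − £34,000) × 0.8% × 31/365 = £43.4849
Total = £170.5205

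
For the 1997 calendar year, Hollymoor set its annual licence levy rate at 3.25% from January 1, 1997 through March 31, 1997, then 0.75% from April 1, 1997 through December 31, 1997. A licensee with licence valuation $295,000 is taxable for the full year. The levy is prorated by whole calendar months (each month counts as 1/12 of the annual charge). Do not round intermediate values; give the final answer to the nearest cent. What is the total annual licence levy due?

$4,056.25

January 1 – March 31, 1997: 3 months at 3.25% → $295,000 × 3.25% × 3/12 = $2,396.8750
April 1 – December 31, 1997: 9 months at 0.75% → $295,000 × 0.75% × 9/12 = $1,659.3750
Total = $4,056.2500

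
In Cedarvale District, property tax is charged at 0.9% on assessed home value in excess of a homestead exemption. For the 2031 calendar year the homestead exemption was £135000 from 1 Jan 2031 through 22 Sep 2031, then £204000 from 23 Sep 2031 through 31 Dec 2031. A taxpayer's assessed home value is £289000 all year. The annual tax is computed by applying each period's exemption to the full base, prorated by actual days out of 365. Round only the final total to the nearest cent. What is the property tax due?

£1215.86

1 Jan – 22 Sep 2031: 265 days, exemption £135000 → (£289000 − £135000) × 0.9% × 265/365 = £1006.2740
23 Sep – 31 Dec 2031: 100 days, exemption £204000 → (£289000 − £204000) × 0.9% × 100/365 = £209.5890
Total = £1215.8630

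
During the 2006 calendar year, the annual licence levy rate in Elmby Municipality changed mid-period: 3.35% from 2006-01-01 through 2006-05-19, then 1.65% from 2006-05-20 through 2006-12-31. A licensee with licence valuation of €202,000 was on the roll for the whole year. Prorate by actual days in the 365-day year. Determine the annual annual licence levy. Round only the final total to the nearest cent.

2006-01-01 to 2006-05-19: 139 days at 3.35% → €202,000 × 3.35% × 139/365 = €2,577.0219
2006-05-20 to 2006-12-31: 226 days at 1.65% → €202,000 × 1.65% × 226/365 = €2,063.7205
Total = €4,640.7425

€4,640.74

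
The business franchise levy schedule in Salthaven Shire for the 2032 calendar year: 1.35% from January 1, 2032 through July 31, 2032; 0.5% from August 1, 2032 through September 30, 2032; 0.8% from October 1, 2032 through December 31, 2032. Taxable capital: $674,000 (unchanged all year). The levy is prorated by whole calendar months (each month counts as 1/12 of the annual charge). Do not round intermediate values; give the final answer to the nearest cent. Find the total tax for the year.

January 1 – July 31, 2032: 7 months at 1.35% → $674,000 × 1.35% × 7/12 = $5,307.7500
August 1 – September 30, 2032: 2 months at 0.5% → $674,000 × 0.5% × 2/12 = $561.6667
October 1 – December 31, 2032: 3 months at 0.8% → $674,000 × 0.8% × 3/12 = $1,348.0000
Total = $7,217.4167

$7,217.42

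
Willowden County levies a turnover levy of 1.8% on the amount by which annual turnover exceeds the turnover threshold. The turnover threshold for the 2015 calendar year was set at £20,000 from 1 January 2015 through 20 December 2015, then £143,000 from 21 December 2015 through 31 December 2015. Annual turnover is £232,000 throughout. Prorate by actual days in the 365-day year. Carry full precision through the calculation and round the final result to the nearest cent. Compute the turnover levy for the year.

1 January – 20 December 2015: 354 days, exemption £20,000 → (£232,000 − £20,000) × 1.8% × 354/365 = £3,700.9973
21 December – 31 December 2015: 11 days, exemption £143,000 → (£232,000 − £143,000) × 1.8% × 11/365 = £48.2795
Total = £3,749.2767

£3,749.28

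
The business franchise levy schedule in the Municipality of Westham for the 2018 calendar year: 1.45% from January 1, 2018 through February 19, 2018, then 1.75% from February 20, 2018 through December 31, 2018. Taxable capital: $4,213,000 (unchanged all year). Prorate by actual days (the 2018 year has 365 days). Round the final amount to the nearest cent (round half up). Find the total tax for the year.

$71,996.13

January 1 – February 19, 2018: 50 days at 1.45% → $4,213,000 × 1.45% × 50/365 = $8,368.2877
February 20 – December 31, 2018: 315 days at 1.75% → $4,213,000 × 1.75% × 315/365 = $63,627.8425
Total = $71,996.1301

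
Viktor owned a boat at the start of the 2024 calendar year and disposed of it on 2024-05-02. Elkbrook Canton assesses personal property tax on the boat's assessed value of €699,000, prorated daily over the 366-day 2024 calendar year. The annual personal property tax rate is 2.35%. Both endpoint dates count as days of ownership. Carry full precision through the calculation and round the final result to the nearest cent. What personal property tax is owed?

€5,520.38

Days held (2024-01-01 to 2024-05-02): 123 out of 366
Tax = €699,000 × 2.35% × 123/366 = €5,520.3811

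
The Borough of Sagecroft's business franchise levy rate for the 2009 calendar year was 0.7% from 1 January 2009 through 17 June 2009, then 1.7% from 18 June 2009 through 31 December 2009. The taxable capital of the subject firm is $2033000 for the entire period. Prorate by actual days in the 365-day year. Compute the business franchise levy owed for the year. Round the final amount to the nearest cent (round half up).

$25203.63

1 January – 17 June 2009: 168 days at 0.7% → $2033000 × 0.7% × 168/365 = $6550.1589
18 June – 31 December 2009: 197 days at 1.7% → $2033000 × 1.7% × 197/365 = $18653.4712
Total = $25203.6301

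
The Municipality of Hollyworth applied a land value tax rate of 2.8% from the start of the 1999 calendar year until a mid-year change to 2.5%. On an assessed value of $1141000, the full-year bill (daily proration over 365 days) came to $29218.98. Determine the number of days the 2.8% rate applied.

Let d = days at the first rate; then 365 − d days at the second rate.
$1141000 × [2.8%·d + 2.5%·(365−d)] / 365 = $29218.98
Solving gives d = 74, so the new rate took effect on 16 Mar 1999.

74 days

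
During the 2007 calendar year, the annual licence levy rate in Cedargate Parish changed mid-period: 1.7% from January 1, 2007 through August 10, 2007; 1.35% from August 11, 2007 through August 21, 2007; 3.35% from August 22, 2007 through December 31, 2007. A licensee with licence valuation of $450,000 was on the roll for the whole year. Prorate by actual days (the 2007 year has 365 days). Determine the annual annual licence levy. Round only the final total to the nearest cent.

January 1 – August 10, 2007: 222 days at 1.7% → $450,000 × 1.7% × 222/365 = $4,652.8767
August 11 – August 21, 2007: 11 days at 1.35% → $450,000 × 1.35% × 11/365 = $183.0822
August 22 – December 31, 2007: 132 days at 3.35% → $450,000 × 3.35% × 132/365 = $5,451.7808
Total = $10,287.7397

$10,287.74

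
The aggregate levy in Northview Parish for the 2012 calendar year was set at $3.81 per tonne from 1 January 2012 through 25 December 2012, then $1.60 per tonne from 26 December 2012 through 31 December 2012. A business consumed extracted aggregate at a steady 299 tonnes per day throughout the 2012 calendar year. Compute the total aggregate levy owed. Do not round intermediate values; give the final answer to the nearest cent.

$412,978.80

1 January – 25 December 2012: 360 days × 299 tonnes/day = 107,640 tonnes at $3.81/tonne → $410,108.40
26 December – 31 December 2012: 6 days × 299 tonnes/day = 1,794 tonnes at $1.60/tonne → $2,870.40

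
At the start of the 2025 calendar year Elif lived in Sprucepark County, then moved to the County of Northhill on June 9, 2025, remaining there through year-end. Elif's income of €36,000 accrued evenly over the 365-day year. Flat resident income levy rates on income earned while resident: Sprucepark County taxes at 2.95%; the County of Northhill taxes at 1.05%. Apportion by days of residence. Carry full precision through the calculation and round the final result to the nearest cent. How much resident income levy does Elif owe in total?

Sprucepark County, January 1 – June 8, 2025: 159 days → €36,000 × 2.95% × 159/365 = €462.6247
The County of Northhill, June 9 – December 31, 2025: 206 days → €36,000 × 1.05% × 206/365 = €213.3370
Total = €675.9616

€675.96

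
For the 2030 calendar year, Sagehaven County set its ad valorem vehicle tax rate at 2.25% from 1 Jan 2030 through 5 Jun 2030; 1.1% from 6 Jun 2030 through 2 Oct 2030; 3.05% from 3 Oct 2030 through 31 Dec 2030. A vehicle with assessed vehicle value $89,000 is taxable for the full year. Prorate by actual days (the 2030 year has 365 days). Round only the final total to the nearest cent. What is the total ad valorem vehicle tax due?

$1,844.37

1 Jan – 5 Jun 2030: 156 days at 2.25% → $89,000 × 2.25% × 156/365 = $855.8630
6 Jun – 2 Oct 2030: 119 days at 1.1% → $89,000 × 1.1% × 119/365 = $319.1808
3 Oct – 31 Dec 2030: 90 days at 3.05% → $89,000 × 3.05% × 90/365 = $669.3288
Total = $1,844.3726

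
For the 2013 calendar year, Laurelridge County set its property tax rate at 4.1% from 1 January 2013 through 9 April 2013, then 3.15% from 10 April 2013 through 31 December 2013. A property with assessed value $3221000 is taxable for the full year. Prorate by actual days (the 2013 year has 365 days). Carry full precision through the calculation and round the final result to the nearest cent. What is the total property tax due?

1 January – 9 April 2013: 99 days at 4.1% → $3221000 × 4.1% × 99/365 = $35819.2849
10 April – 31 December 2013: 266 days at 3.15% → $3221000 × 3.15% × 266/365 = $73941.8055
Total = $109761.0904

$109761.09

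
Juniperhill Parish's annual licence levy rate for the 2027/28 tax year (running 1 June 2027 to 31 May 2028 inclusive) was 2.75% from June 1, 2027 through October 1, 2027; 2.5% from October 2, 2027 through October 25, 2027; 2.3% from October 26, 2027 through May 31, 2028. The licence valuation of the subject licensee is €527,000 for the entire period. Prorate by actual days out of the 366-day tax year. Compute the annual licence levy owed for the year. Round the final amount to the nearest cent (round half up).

€12,987.09

June 1 – October 1, 2027: 123 days at 2.75% → €527,000 × 2.75% × 123/366 = €4,870.4303
October 2 – October 25, 2027: 24 days at 2.5% → €527,000 × 2.5% × 24/366 = €863.9344
October 26, 2027 – May 31, 2028: 219 days at 2.3% → €527,000 × 2.3% × 219/366 = €7,252.7295
Total = €12,987.0943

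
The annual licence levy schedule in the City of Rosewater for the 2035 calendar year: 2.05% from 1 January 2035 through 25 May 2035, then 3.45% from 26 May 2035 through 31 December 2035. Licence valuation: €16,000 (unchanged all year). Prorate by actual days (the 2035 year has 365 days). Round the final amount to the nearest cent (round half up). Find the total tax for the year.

€463.01

1 January – 25 May 2035: 145 days at 2.05% → €16,000 × 2.05% × 145/365 = €130.3014
26 May – 31 December 2035: 220 days at 3.45% → €16,000 × 3.45% × 220/365 = €332.7123
Total = €463.0137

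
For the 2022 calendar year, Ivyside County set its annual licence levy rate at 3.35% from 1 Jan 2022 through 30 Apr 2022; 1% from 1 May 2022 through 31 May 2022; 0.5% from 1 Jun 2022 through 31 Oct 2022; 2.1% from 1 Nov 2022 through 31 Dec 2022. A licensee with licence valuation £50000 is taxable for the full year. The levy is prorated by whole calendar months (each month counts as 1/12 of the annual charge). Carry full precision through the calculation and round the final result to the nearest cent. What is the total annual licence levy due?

1 Jan – 30 Apr 2022: 4 months at 3.35% → £50000 × 3.35% × 4/12 = £558.3333
1 May – 31 May 2022: 1 month at 1% → £50000 × 1% × 1/12 = £41.6667
1 Jun – 31 Oct 2022: 5 months at 0.5% → £50000 × 0.5% × 5/12 = £104.1667
1 Nov – 31 Dec 2022: 2 months at 2.1% → £50000 × 2.1% × 2/12 = £175.0000
Total = £879.1667

£879.17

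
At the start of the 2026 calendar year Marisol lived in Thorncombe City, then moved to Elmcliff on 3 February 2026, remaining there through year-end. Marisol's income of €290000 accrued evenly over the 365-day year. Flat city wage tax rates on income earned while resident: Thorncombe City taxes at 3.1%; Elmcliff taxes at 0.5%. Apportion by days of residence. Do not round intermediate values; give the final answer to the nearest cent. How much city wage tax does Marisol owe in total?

€2131.70

Thorncombe City, 1 January – 2 February 2026: 33 days → €290000 × 3.1% × 33/365 = €812.7945
Elmcliff, 3 February – 31 December 2026: 332 days → €290000 × 0.5% × 332/365 = €1318.9041
Total = €2131.6986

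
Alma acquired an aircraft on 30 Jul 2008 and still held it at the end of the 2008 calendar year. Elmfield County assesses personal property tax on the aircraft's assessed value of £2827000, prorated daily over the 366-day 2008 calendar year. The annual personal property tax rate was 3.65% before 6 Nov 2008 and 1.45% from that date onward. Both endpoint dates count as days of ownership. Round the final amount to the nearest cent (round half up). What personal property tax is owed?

30 Jul – 5 Nov 2008: 99 days at 3.65% → £2827000 × 3.65% × 99/366 = £27910.8320
6 Nov – 31 Dec 2008: 56 days at 1.45% → £2827000 × 1.45% × 56/366 = £6271.9235
Total = £34182.7555

£34182.76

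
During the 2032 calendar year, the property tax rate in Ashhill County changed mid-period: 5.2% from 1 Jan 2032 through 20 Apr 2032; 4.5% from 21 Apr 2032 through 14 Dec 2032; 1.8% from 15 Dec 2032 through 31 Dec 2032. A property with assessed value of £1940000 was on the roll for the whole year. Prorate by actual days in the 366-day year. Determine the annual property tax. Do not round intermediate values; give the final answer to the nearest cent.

£88985.57

1 Jan – 20 Apr 2032: 111 days at 5.2% → £1940000 × 5.2% × 111/366 = £30594.7541
21 Apr – 14 Dec 2032: 238 days at 4.5% → £1940000 × 4.5% × 238/366 = £56768.8525
15 Dec – 31 Dec 2032: 17 days at 1.8% → £1940000 × 1.8% × 17/366 = £1621.9672
Total = £88985.5738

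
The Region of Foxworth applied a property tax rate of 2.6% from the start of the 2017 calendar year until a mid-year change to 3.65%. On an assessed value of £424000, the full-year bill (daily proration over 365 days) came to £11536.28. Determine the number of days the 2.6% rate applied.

Let d = days at the first rate; then 365 − d days at the second rate.
£424000 × [2.6%·d + 3.65%·(365−d)] / 365 = £11536.28
Solving gives d = 323, so the new rate took effect on November 20, 2017.

323 days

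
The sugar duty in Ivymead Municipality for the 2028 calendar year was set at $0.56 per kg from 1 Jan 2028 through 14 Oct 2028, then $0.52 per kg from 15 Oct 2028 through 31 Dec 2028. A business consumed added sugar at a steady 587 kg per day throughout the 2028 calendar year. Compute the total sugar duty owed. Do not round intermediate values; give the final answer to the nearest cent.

$118480.08

1 Jan – 14 Oct 2028: 288 days × 587 kg/day = 169,056 kg at $0.56/kg → $94671.36
15 Oct – 31 Dec 2028: 78 days × 587 kg/day = 45,786 kg at $0.52/kg → $23808.72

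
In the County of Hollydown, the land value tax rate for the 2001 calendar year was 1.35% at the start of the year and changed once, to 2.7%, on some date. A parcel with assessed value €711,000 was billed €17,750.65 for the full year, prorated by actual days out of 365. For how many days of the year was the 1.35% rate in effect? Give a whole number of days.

55 days

Let d = days at the first rate; then 365 − d days at the second rate.
€711,000 × [1.35%·d + 2.7%·(365−d)] / 365 = €17,750.65
Solving gives d = 55, so the new rate took effect on February 25, 2001.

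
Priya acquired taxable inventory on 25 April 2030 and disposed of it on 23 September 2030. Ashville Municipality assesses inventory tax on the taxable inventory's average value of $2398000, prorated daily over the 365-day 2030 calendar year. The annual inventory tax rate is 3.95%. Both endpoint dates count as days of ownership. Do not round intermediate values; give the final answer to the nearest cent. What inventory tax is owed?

Days held (25 April – 23 September 2030): 152 out of 365
Tax = $2398000 × 3.95% × 152/365 = $39445.4575

$39445.46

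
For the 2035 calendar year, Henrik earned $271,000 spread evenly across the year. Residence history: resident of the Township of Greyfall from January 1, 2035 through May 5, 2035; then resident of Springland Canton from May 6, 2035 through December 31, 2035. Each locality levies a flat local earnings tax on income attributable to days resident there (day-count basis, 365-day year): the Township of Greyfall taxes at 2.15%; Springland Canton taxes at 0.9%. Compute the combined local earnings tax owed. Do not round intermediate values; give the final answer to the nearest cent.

$3,599.10

The Township of Greyfall, January 1 – May 5, 2035: 125 days → $271,000 × 2.15% × 125/365 = $1,995.3767
Springland Canton, May 6 – December 31, 2035: 240 days → $271,000 × 0.9% × 240/365 = $1,603.7260
Total = $3,599.1027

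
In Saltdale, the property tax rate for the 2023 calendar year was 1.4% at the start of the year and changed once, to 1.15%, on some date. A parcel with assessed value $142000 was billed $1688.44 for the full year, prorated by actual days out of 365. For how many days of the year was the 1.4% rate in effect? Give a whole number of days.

57 days

Let d = days at the first rate; then 365 − d days at the second rate.
$142000 × [1.4%·d + 1.15%·(365−d)] / 365 = $1688.44
Solving gives d = 57, so the new rate took effect on 27 February 2023.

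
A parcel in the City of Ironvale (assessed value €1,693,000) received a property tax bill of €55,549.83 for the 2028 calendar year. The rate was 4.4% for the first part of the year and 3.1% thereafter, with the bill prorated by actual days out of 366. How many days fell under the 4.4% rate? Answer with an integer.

Let d = days at the first rate; then 366 − d days at the second rate.
€1,693,000 × [4.4%·d + 3.1%·(366−d)] / 366 = €55,549.83
Solving gives d = 51, so the new rate took effect on 21 Feb 2028.

51 days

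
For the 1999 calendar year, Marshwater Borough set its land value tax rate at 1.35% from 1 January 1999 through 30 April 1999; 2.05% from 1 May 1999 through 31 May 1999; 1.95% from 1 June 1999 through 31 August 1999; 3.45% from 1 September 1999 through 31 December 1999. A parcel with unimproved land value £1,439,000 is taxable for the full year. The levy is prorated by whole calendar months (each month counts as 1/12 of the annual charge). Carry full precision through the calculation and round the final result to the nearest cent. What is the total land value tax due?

1 January – 30 April 1999: 4 months at 1.35% → £1,439,000 × 1.35% × 4/12 = £6,475.5000
1 May – 31 May 1999: 1 month at 2.05% → £1,439,000 × 2.05% × 1/12 = £2,458.2917
1 June – 31 August 1999: 3 months at 1.95% → £1,439,000 × 1.95% × 3/12 = £7,015.1250
1 September – 31 December 1999: 4 months at 3.45% → £1,439,000 × 3.45% × 4/12 = £16,548.5000
Total = £32,497.4167

£32,497.42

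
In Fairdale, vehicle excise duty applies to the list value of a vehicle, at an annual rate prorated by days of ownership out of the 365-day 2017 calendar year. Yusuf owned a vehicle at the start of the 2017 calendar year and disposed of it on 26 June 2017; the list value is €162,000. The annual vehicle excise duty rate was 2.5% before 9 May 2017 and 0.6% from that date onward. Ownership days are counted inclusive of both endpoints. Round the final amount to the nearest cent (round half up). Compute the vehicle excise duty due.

€1,550.76

1 January – 8 May 2017: 128 days at 2.5% → €162,000 × 2.5% × 128/365 = €1,420.2740
9 May – 26 June 2017: 49 days at 0.6% → €162,000 × 0.6% × 49/365 = €130.4877
Total = €1,550.7616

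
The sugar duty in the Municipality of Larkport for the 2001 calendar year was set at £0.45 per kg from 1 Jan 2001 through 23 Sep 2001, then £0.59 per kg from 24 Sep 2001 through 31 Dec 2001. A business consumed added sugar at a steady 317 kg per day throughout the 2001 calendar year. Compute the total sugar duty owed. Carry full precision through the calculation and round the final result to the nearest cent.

£56,460.87

1 Jan – 23 Sep 2001: 266 days × 317 kg/day = 84,322 kg at £0.45/kg → £37,944.90
24 Sep – 31 Dec 2001: 99 days × 317 kg/day = 31,383 kg at £0.59/kg → £18,515.97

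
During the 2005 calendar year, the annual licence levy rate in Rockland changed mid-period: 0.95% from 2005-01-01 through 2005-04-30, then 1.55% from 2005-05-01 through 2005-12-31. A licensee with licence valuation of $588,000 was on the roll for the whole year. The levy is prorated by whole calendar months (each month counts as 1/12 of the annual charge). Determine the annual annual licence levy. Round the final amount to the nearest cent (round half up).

$7,938.00

2005-01-01 to 2005-04-30: 4 months at 0.95% → $588,000 × 0.95% × 4/12 = $1,862.0000
2005-05-01 to 2005-12-31: 8 months at 1.55% → $588,000 × 1.55% × 8/12 = $6,076.0000
Total = $7,938.0000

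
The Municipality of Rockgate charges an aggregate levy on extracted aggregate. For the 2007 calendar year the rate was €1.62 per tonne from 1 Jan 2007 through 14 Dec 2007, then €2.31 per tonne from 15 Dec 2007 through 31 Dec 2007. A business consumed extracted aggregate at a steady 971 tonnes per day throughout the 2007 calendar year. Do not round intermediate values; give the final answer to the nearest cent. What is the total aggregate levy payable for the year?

€585,542.13

1 Jan – 14 Dec 2007: 348 days × 971 tonnes/day = 337,908 tonnes at €1.62/tonne → €547,410.96
15 Dec – 31 Dec 2007: 17 days × 971 tonnes/day = 16,507 tonnes at €2.31/tonne → €38,131.17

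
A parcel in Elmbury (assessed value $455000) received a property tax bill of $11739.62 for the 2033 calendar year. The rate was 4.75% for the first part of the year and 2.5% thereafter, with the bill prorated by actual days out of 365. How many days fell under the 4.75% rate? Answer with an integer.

13 days

Let d = days at the first rate; then 365 − d days at the second rate.
$455000 × [4.75%·d + 2.5%·(365−d)] / 365 = $11739.62
Solving gives d = 13, so the new rate took effect on 14 January 2033.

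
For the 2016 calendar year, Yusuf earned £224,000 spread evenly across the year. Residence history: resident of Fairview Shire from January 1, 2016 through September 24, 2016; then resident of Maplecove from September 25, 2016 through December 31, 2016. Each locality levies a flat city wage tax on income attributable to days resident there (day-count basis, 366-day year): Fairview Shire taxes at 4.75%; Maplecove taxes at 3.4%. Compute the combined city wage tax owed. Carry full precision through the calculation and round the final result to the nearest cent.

Fairview Shire, January 1 – September 24, 2016: 268 days → £224,000 × 4.75% × 268/366 = £7,791.0383
Maplecove, September 25 – December 31, 2016: 98 days → £224,000 × 3.4% × 98/366 = £2,039.2568
Total = £9,830.2951

£9,830.30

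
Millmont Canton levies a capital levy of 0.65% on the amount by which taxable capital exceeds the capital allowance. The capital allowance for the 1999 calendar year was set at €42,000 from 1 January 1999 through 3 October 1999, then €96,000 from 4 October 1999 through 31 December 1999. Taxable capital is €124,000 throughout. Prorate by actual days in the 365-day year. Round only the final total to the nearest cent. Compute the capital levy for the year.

1 January – 3 October 1999: 276 days, exemption €42,000 → (€124,000 − €42,000) × 0.65% × 276/365 = €403.0356
4 October – 31 December 1999: 89 days, exemption €96,000 → (€124,000 − €96,000) × 0.65% × 89/365 = €44.3781
Total = €447.4137

€447.41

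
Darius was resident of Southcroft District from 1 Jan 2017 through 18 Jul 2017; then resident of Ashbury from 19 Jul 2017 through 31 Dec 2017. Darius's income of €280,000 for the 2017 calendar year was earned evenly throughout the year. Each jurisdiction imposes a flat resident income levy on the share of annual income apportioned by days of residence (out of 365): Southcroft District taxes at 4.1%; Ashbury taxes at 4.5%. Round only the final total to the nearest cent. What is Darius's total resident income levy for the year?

Southcroft District, 1 Jan – 18 Jul 2017: 199 days → €280,000 × 4.1% × 199/365 = €6,258.9589
Ashbury, 19 Jul – 31 Dec 2017: 166 days → €280,000 × 4.5% × 166/365 = €5,730.4110
Total = €11,989.3699

€11,989.37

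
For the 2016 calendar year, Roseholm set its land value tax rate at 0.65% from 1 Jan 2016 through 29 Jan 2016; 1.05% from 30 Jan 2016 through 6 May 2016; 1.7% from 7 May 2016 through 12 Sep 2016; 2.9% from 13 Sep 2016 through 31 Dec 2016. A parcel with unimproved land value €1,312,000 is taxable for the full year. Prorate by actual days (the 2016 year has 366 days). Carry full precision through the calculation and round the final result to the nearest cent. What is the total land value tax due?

€23,660.81

1 Jan – 29 Jan 2016: 29 days at 0.65% → €1,312,000 × 0.65% × 29/366 = €675.7158
30 Jan – 6 May 2016: 98 days at 1.05% → €1,312,000 × 1.05% × 98/366 = €3,688.6557
7 May – 12 Sep 2016: 129 days at 1.7% → €1,312,000 × 1.7% × 129/366 = €7,861.2459
13 Sep – 31 Dec 2016: 110 days at 2.9% → €1,312,000 × 2.9% × 110/366 = €11,435.1913
Total = €23,660.8087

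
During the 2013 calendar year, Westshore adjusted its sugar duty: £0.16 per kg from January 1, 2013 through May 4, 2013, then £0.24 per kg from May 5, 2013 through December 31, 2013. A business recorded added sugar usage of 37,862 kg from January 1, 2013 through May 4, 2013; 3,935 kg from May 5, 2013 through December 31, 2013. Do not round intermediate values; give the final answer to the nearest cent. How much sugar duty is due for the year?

£7,002.32

January 1 – May 4, 2013: 37,862 kg at £0.16/kg → £6,057.92
May 5 – December 31, 2013: 3,935 kg at £0.24/kg → £944.40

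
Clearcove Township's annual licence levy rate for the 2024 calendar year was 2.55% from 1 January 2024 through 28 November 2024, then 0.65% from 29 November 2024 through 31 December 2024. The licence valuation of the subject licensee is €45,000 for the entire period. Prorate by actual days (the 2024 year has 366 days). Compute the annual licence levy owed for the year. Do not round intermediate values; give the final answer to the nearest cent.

1 January – 28 November 2024: 333 days at 2.55% → €45,000 × 2.55% × 333/366 = €1,044.0369
29 November – 31 December 2024: 33 days at 0.65% → €45,000 × 0.65% × 33/366 = €26.3730
Total = €1,070.4098

€1,070.41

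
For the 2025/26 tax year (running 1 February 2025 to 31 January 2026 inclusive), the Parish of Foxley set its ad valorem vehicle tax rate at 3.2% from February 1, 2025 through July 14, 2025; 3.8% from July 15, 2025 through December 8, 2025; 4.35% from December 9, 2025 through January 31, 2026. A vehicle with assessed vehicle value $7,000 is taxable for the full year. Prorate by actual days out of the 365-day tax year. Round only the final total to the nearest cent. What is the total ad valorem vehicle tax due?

February 1 – July 14, 2025: 164 days at 3.2% → $7,000 × 3.2% × 164/365 = $100.6466
July 15 – December 8, 2025: 147 days at 3.8% → $7,000 × 3.8% × 147/365 = $107.1288
December 9, 2025 – January 31, 2026: 54 days at 4.35% → $7,000 × 4.35% × 54/365 = $45.0493
Total = $252.8247

$252.82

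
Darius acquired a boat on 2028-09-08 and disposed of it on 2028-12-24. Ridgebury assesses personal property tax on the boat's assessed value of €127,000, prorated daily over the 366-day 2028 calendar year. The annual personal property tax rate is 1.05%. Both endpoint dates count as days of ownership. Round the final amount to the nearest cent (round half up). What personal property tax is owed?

€393.49

Days held (2028-09-08 to 2028-12-24): 108 out of 366
Tax = €127,000 × 1.05% × 108/366 = €393.4918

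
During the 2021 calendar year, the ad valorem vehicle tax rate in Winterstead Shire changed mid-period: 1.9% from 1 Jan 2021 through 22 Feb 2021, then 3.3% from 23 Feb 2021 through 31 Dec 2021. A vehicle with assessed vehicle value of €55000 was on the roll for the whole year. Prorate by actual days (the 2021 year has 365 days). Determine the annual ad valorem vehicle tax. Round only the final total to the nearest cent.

€1703.19

1 Jan – 22 Feb 2021: 53 days at 1.9% → €55000 × 1.9% × 53/365 = €151.7397
23 Feb – 31 Dec 2021: 312 days at 3.3% → €55000 × 3.3% × 312/365 = €1551.4521
Total = €1703.1918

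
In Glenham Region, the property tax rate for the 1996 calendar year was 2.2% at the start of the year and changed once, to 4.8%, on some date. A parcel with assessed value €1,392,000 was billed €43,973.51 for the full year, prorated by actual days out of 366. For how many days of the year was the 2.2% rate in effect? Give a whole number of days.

Let d = days at the first rate; then 366 − d days at the second rate.
€1,392,000 × [2.2%·d + 4.8%·(366−d)] / 366 = €43,973.51
Solving gives d = 231, so the new rate took effect on 19 Aug 1996.

231 days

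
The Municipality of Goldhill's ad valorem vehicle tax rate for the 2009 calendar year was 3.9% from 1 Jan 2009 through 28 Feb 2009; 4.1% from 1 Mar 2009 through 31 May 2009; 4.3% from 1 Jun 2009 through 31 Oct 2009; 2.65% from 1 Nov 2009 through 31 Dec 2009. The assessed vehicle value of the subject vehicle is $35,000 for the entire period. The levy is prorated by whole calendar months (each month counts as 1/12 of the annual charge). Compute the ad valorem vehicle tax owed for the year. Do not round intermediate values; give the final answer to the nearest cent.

1 Jan – 28 Feb 2009: 2 months at 3.9% → $35,000 × 3.9% × 2/12 = $227.5000
1 Mar – 31 May 2009: 3 months at 4.1% → $35,000 × 4.1% × 3/12 = $358.7500
1 Jun – 31 Oct 2009: 5 months at 4.3% → $35,000 × 4.3% × 5/12 = $627.0833
1 Nov – 31 Dec 2009: 2 months at 2.65% → $35,000 × 2.65% × 2/12 = $154.5833
Total = $1,367.9167

$1,367.92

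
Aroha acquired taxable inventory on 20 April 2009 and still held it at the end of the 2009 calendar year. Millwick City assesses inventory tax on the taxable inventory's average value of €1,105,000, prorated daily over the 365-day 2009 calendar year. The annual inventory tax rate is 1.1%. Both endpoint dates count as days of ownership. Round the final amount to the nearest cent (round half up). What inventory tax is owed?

€8,525.15

Days held (20 April – 31 December 2009): 256 out of 365
Tax = €1,105,000 × 1.1% × 256/365 = €8,525.1507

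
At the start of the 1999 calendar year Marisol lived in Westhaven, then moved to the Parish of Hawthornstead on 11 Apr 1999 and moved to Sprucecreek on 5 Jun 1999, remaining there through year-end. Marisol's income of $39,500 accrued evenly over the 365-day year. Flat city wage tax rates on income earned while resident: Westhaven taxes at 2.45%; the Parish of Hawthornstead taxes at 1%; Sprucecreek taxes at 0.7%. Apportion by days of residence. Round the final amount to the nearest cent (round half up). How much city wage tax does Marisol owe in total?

$483.74

Westhaven, 1 Jan – 10 Apr 1999: 100 days → $39,500 × 2.45% × 100/365 = $265.1370
The Parish of Hawthornstead, 11 Apr – 4 Jun 1999: 55 days → $39,500 × 1% × 55/365 = $59.5205
Sprucecreek, 5 Jun – 31 Dec 1999: 210 days → $39,500 × 0.7% × 210/365 = $159.0822
Total = $483.7397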